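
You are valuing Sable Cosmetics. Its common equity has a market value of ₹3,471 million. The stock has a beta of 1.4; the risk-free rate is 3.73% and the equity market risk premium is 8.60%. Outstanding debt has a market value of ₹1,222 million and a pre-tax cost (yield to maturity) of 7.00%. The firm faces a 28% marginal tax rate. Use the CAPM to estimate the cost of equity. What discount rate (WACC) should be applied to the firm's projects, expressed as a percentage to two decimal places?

12.98%

Cost of equity via CAPM: Re = 3.73% + 1.4 × 8.6% = 15.7700%.
Total capital V = 3471 + 1222 = 4693.
Equity: weight = 3471/4693 = 0.7396; cost = 15.77%.
Debt: weight = 1222/4693 = 0.2604; after-tax cost = 7% × (1 − 28%) = 5.0400%.
WACC = 0.7396 × 15.7700% + 0.2604 × 5.0400% = 12.9760%.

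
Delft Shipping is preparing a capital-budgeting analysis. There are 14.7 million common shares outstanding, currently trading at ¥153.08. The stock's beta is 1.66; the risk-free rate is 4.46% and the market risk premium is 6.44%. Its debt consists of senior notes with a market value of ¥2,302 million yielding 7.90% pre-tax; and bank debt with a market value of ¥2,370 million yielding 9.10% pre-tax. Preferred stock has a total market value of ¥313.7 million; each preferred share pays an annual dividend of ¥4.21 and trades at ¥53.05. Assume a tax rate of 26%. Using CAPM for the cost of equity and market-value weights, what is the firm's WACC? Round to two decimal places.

9.12%

Cost of equity via CAPM: Re = 4.46% + 1.66 × 6.44% = 15.1504%.
Cost of preferred: Rp = 4.21 / 53.05 = 7.9359%.
Market value of equity E = 153.08 × 14.7m = 2250.276m.
Total capital V = 2250.276 + 313.7 + 2302 + 2370 = 7235.976.
Equity: weight = 2250.276/7235.976 = 0.3110; cost = 15.1504%.
Preferred: weight = 313.7/7235.976 = 0.0434; cost = 7.9359%.
Senior notes: weight = 2302/7235.976 = 0.3181; after-tax cost = 7.9% × (1 − 26%) = 5.8460%.
Bank debt: weight = 2370/7235.976 = 0.3275; after-tax cost = 9.1% × (1 − 26%) = 6.7340%.
WACC = 0.3110 × 15.1504% + 0.0434 × 7.9359% + 0.3181 × 5.8460% + 0.3275 × 6.7340% = 9.1210%.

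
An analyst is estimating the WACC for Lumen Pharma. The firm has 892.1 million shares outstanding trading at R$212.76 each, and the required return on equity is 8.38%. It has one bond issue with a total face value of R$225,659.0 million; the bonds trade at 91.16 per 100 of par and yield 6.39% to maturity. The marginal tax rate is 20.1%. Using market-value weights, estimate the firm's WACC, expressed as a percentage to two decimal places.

6.68%

Market value of equity E = 212.76 × 892.1m = 189803.196m. Market value of debt D = 225659m × 91.16/100 = 205710.7444m.
Total capital V = 189803.196 + 205710.7444 = 395513.9404.
Equity: weight = 189803.196/395513.9404 = 0.4799; cost = 8.38%.
Bonds outstanding: weight = 205710.7444/395513.9404 = 0.5201; after-tax cost = 6.39% × (1 − 20.1%) = 5.1056%.
WACC = 0.4799 × 8.3800% + 0.5201 × 5.1056% = 6.6770%.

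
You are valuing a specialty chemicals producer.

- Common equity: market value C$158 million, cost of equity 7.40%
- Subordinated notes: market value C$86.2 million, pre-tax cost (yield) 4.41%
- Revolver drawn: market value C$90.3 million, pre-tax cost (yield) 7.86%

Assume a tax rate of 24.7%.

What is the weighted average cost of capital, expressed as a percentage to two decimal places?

5.95%

Total capital V = 158 + 86.2 + 90.3 = 334.5.
Equity: weight = 158/334.5 = 0.4723; cost = 7.4%.
Subordinated notes: weight = 86.2/334.5 = 0.2577; after-tax cost = 4.41% × (1 − 24.7%) = 3.3207%.
Revolver drawn: weight = 90.3/334.5 = 0.2700; after-tax cost = 7.86% × (1 − 24.7%) = 5.9186%.
WACC = 0.4723 × 7.4000% + 0.2577 × 3.3207% + 0.2700 × 5.9186% = 5.9489%.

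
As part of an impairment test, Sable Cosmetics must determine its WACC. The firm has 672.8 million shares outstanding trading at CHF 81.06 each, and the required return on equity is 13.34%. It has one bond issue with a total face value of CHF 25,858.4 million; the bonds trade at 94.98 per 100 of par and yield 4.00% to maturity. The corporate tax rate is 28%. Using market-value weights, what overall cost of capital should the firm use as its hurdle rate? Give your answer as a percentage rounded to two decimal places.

10.09%

Market value of equity E = 81.06 × 672.8m = 54537.168m. Market value of debt D = 25858.4m × 94.98/100 = 24560.30832m.
Total capital V = 54537.168 + 24560.30832 = 79097.47632.
Equity: weight = 54537.168/79097.47632 = 0.6895; cost = 13.34%.
Bonds outstanding: weight = 24560.30832/79097.47632 = 0.3105; after-tax cost = 4% × (1 − 28%) = 2.8800%.
WACC = 0.6895 × 13.3400% + 0.3105 × 2.8800% = 10.0921%.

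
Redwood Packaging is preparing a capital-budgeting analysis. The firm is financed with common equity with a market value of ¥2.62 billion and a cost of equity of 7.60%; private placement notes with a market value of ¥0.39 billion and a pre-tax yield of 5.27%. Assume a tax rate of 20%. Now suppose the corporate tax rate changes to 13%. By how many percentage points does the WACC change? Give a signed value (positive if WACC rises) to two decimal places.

+0.05 pp

Current WACC:
Total capital V = 2.62 + 0.39 = 3.01.
Equity: weight = 2.62/3.01 = 0.8704; cost = 7.6%.
Private placement notes: weight = 0.39/3.01 = 0.1296; after-tax cost = 5.27% × (1 − 20%) = 4.2160%.
WACC = 0.8704 × 7.6000% + 0.1296 × 4.2160% = 7.1615%.
After the change:
Total capital V = 2.62 + 0.39 = 3.01.
Equity: weight = 2.62/3.01 = 0.8704; cost = 7.6%.
Private placement notes: weight = 0.39/3.01 = 0.1296; after-tax cost = 5.27% × (1 − 13%) = 4.5849%.
WACC = 0.8704 × 7.6000% + 0.1296 × 4.5849% = 7.2093%.
Change in WACC = 7.2093% − 7.1615% = 0.0478 pp.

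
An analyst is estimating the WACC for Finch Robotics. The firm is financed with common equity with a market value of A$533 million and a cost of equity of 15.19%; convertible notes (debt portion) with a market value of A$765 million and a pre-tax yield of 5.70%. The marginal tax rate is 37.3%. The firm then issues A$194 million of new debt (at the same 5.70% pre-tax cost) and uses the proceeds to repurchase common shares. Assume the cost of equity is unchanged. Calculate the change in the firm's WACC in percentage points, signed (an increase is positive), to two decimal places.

Current WACC:
Total capital V = 533 + 765 = 1298.
Equity: weight = 533/1298 = 0.4106; cost = 15.19%.
Convertible notes (debt portion): weight = 765/1298 = 0.5894; after-tax cost = 5.7% × (1 − 37.3%) = 3.5739%.
WACC = 0.4106 × 15.1900% + 0.5894 × 3.5739% = 8.3438%.
After the change:
Total capital V = 339 + 959 = 1298.
Equity: weight = 339/1298 = 0.2612; cost = 15.19%.
Convertible notes (debt portion): weight = 959/1298 = 0.7388; after-tax cost = 5.7% × (1 − 37.3%) = 3.5739%.
WACC = 0.2612 × 15.1900% + 0.7388 × 3.5739% = 6.6077%.
Change in WACC = 6.6077% − 8.3438% = -1.7362 pp.

-1.74 pp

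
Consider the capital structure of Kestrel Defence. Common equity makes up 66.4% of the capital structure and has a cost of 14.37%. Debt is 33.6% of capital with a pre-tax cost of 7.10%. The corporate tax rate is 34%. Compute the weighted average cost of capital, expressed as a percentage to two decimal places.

11.12%

After-tax cost of debt = 7.1% × (1 − 34%) = 4.6860%.
WACC = 0.664 × 14.3700% + 0.336 × 4.6860% = 11.1162%.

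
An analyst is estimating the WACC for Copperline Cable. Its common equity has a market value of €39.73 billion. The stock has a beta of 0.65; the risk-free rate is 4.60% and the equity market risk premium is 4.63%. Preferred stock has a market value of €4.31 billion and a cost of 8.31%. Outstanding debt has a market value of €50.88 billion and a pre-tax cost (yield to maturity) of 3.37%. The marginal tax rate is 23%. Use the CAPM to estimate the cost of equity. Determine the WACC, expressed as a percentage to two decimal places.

Cost of equity via CAPM: Re = 4.6% + 0.65 × 4.63% = 7.6095%.
Total capital V = 39.73 + 4.31 + 50.88 = 94.92.
Equity: weight = 39.73/94.92 = 0.4186; cost = 7.6095%.
Preferred: weight = 4.31/94.92 = 0.0454; cost = 8.31%.
Debt: weight = 50.88/94.92 = 0.5360; after-tax cost = 3.37% × (1 − 23%) = 2.5949%.
WACC = 0.4186 × 7.6095% + 0.0454 × 8.3100% + 0.5360 × 2.5949% = 4.9533%.

4.95%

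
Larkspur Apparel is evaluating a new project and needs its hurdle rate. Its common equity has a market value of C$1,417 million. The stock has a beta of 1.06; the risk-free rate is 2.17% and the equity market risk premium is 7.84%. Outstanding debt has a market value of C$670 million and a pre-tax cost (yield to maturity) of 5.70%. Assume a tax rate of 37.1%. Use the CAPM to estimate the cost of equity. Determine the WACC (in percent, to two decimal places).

8.27%

Cost of equity via CAPM: Re = 2.17% + 1.06 × 7.84% = 10.4804%.
Total capital V = 1417 + 670 = 2087.
Equity: weight = 1417/2087 = 0.6790; cost = 10.4804%.
Debt: weight = 670/2087 = 0.3210; after-tax cost = 5.7% × (1 − 37.1%) = 3.5853%.
WACC = 0.6790 × 10.4804% + 0.3210 × 3.5853% = 8.2668%.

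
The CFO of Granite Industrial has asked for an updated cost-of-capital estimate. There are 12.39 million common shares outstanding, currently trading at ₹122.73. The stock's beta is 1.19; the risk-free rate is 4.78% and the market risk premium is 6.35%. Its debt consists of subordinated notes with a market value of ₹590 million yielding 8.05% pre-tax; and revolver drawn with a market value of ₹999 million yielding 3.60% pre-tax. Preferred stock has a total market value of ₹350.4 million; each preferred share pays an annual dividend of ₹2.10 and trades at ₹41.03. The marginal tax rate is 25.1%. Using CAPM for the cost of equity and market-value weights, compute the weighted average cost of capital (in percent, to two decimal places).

Cost of equity via CAPM: Re = 4.78% + 1.19 × 6.35% = 12.3365%.
Cost of preferred: Rp = 2.1 / 41.03 = 5.1182%.
Market value of equity E = 122.73 × 12.39m = 1520.6247m.
Total capital V = 1520.6247 + 350.4 + 590 + 999 = 3460.0247.
Equity: weight = 1520.6247/3460.0247 = 0.4395; cost = 12.3365%.
Preferred: weight = 350.4/3460.0247 = 0.1013; cost = 5.1182%.
Subordinated notes: weight = 590/3460.0247 = 0.1705; after-tax cost = 8.05% × (1 − 25.1%) = 6.0295%.
Revolver drawn: weight = 999/3460.0247 = 0.2887; after-tax cost = 3.6% × (1 − 25.1%) = 2.6964%.
WACC = 0.4395 × 12.3365% + 0.1013 × 5.1182% + 0.1705 × 6.0295% + 0.2887 × 2.6964% = 7.7467%.

7.75%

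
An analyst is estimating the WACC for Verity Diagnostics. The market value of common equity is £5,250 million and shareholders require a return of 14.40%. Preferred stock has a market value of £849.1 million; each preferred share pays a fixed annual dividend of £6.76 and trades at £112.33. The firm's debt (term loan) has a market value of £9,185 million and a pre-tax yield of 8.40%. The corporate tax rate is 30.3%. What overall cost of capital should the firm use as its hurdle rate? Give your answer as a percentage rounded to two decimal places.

8.80%

Cost of preferred: Rp = 6.76 / 112.33 = 6.0180%.
Total capital V = 5250 + 849.1 + 9185 = 15284.1.
Equity: weight = 5250/15284.1 = 0.3435; cost = 14.4%.
Preferred: weight = 849.1/15284.1 = 0.0556; cost = 6.018%.
Term loan: weight = 9185/15284.1 = 0.6010; after-tax cost = 8.4% × (1 − 30.3%) = 5.8548%.
WACC = 0.3435 × 14.4000% + 0.0556 × 6.0180% + 0.6010 × 5.8548% = 8.7991%.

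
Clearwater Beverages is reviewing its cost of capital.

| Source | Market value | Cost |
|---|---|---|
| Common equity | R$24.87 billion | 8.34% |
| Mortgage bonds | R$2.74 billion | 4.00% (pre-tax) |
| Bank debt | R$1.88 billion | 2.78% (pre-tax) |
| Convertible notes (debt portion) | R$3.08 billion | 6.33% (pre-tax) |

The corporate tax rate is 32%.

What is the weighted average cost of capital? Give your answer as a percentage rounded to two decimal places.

7.11%

Total capital V = 24.87 + 2.74 + 1.88 + 3.08 = 32.57.
Equity: weight = 24.87/32.57 = 0.7636; cost = 8.34%.
Mortgage bonds: weight = 2.74/32.57 = 0.0841; after-tax cost = 4% × (1 − 32%) = 2.7200%.
Bank debt: weight = 1.88/32.57 = 0.0577; after-tax cost = 2.78% × (1 − 32%) = 1.8904%.
Convertible notes (debt portion): weight = 3.08/32.57 = 0.0946; after-tax cost = 6.33% × (1 − 32%) = 4.3044%.
WACC = 0.7636 × 8.3400% + 0.0841 × 2.7200% + 0.0577 × 1.8904% + 0.0946 × 4.3044% = 7.1133%.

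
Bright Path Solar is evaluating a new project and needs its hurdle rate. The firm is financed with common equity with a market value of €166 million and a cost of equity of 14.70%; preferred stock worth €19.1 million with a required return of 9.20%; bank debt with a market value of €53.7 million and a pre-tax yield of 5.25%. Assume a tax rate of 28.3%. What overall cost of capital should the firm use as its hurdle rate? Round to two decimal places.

Total capital V = 166 + 19.1 + 53.7 = 238.8.
Equity: weight = 166/238.8 = 0.6951; cost = 14.7%.
Preferred: weight = 19.1/238.8 = 0.0800; cost = 9.2%.
Bank debt: weight = 53.7/238.8 = 0.2249; after-tax cost = 5.25% × (1 − 28.3%) = 3.7642%.
WACC = 0.6951 × 14.7000% + 0.0800 × 9.2000% + 0.2249 × 3.7642% = 11.8009%.

11.80%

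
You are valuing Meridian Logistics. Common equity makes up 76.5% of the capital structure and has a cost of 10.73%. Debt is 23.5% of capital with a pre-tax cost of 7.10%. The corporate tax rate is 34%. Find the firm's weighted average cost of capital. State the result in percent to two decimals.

9.31%

After-tax cost of debt = 7.1% × (1 − 34%) = 4.6860%.
WACC = 0.765 × 10.7300% + 0.235 × 4.6860% = 9.3097%.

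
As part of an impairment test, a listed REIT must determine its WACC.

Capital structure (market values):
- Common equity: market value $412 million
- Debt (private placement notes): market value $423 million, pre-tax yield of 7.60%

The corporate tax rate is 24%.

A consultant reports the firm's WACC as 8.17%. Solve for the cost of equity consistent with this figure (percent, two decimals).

10.63%

Total capital V = 412 + 423 = 835.
Equity weight = 412/835 = 0.4934.
Private placement notes weight = 423/835 = 0.5066.
Debt contribution = 0.5066 × 7.6% × (1 − 24%) = 2.9260%.
Required equity contribution = 8.17% − 2.9260% = 5.2440%.
Re = 5.2440% / 0.4934 = 10.6279%.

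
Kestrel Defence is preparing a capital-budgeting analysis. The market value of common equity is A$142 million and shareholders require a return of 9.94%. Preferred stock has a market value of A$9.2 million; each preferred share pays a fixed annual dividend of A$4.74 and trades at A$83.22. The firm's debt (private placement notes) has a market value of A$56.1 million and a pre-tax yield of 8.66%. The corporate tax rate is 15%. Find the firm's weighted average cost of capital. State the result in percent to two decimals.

Cost of preferred: Rp = 4.74 / 83.22 = 5.6957%.
Total capital V = 142 + 9.2 + 56.1 = 207.3.
Equity: weight = 142/207.3 = 0.6850; cost = 9.94%.
Preferred: weight = 9.2/207.3 = 0.0444; cost = 5.6957%.
Private placement notes: weight = 56.1/207.3 = 0.2706; after-tax cost = 8.66% × (1 − 15%) = 7.3610%.
WACC = 0.6850 × 9.9400% + 0.0444 × 5.6957% + 0.2706 × 7.3610% = 9.0537%.

9.05%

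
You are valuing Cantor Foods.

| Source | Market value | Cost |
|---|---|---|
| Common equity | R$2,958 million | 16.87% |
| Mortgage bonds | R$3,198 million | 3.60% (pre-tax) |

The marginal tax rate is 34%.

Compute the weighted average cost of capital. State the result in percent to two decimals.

9.34%

Total capital V = 2958 + 3198 = 6156.
Equity: weight = 2958/6156 = 0.4805; cost = 16.87%.
Mortgage bonds: weight = 3198/6156 = 0.5195; after-tax cost = 3.6% × (1 − 34%) = 2.3760%.
WACC = 0.4805 × 16.8700% + 0.5195 × 2.3760% = 9.3405%.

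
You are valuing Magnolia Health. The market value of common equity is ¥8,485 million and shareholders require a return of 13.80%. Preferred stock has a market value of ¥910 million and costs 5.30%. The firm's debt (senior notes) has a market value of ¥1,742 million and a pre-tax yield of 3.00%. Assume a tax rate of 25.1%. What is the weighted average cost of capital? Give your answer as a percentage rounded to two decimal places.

11.30%

Total capital V = 8485 + 910 + 1742 = 11137.
Equity: weight = 8485/11137 = 0.7619; cost = 13.8%.
Preferred: weight = 910/11137 = 0.0817; cost = 5.3%.
Senior notes: weight = 1742/11137 = 0.1564; after-tax cost = 3% × (1 − 25.1%) = 2.2470%.
WACC = 0.7619 × 13.8000% + 0.0817 × 5.3000% + 0.1564 × 2.2470% = 11.2984%.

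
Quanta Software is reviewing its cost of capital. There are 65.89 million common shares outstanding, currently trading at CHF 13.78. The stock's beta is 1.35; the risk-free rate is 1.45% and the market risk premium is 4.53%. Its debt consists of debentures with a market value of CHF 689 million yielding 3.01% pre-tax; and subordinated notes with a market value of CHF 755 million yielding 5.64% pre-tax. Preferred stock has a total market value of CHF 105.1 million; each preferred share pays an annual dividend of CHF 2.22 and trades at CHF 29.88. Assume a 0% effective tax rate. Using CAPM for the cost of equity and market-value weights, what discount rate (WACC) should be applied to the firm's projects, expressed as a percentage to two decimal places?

Cost of equity via CAPM: Re = 1.45% + 1.35 × 4.53% = 7.5655%.
Cost of preferred: Rp = 2.22 / 29.88 = 7.4297%.
Market value of equity E = 13.78 × 65.89m = 907.9642m.
Total capital V = 907.9642 + 105.1 + 689 + 755 = 2457.0642.
Equity: weight = 907.9642/2457.0642 = 0.3695; cost = 7.5655%.
Preferred: weight = 105.1/2457.0642 = 0.0428; cost = 7.4297%.
Debentures: weight = 689/2457.0642 = 0.2804; after-tax cost = 3.01% × (1 − 0%) = 3.0100%.
Subordinated notes: weight = 755/2457.0642 = 0.3073; after-tax cost = 5.64% × (1 − 0%) = 5.6400%.
WACC = 0.3695 × 7.5655% + 0.0428 × 7.4297% + 0.2804 × 3.0100% + 0.3073 × 5.6400% = 5.6906%.

5.69%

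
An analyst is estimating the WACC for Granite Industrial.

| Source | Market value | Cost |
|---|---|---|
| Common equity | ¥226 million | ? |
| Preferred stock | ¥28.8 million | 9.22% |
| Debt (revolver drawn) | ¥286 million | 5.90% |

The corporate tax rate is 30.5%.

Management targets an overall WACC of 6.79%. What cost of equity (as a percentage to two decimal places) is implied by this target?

Total capital V = 226 + 28.8 + 286 = 540.8.
Equity weight = 226/540.8 = 0.4179.
Preferred weight = 28.8/540.8 = 0.0533.
Revolver drawn weight = 286/540.8 = 0.5288.
Debt contribution = 0.5288 × 5.9% × (1 − 30.5%) = 2.1685%.
Preferred contribution = 0.0533 × 9.22% = 0.4910%.
Required equity contribution = 6.79% − 2.6595% = 4.1305%.
Re = 4.1305% / 0.4179 = 9.8839%.

9.88%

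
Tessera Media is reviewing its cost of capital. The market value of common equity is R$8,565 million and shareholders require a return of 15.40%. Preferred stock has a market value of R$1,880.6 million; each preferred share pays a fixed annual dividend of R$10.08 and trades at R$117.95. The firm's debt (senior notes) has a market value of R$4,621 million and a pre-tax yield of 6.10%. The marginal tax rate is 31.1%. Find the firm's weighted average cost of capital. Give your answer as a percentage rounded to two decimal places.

Cost of preferred: Rp = 10.08 / 117.95 = 8.5460%.
Total capital V = 8565 + 1880.6 + 4621 = 15066.6.
Equity: weight = 8565/15066.6 = 0.5685; cost = 15.4%.
Preferred: weight = 1880.6/15066.6 = 0.1248; cost = 8.546%.
Senior notes: weight = 4621/15066.6 = 0.3067; after-tax cost = 6.1% × (1 − 31.1%) = 4.2029%.
WACC = 0.5685 × 15.4000% + 0.1248 × 8.5460% + 0.3067 × 4.2029% = 11.1103%.

11.11%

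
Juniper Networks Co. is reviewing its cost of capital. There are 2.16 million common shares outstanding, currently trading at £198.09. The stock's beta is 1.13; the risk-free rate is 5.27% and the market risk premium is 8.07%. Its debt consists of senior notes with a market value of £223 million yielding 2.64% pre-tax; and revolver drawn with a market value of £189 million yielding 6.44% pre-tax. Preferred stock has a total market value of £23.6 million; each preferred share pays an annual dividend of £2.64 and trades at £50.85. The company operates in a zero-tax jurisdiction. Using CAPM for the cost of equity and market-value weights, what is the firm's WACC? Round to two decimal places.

Cost of equity via CAPM: Re = 5.27% + 1.13 × 8.07% = 14.3891%.
Cost of preferred: Rp = 2.64 / 50.85 = 5.1917%.
Market value of equity E = 198.09 × 2.16m = 427.8744m.
Total capital V = 427.8744 + 23.6 + 223 + 189 = 863.4744.
Equity: weight = 427.8744/863.4744 = 0.4955; cost = 14.3891%.
Preferred: weight = 23.6/863.4744 = 0.0273; cost = 5.1917%.
Senior notes: weight = 223/863.4744 = 0.2583; after-tax cost = 2.64% × (1 − 0%) = 2.6400%.
Revolver drawn: weight = 189/863.4744 = 0.2189; after-tax cost = 6.44% × (1 − 0%) = 6.4400%.
WACC = 0.4955 × 14.3891% + 0.0273 × 5.1917% + 0.2583 × 2.6400% + 0.2189 × 6.4400% = 9.3635%.

9.36%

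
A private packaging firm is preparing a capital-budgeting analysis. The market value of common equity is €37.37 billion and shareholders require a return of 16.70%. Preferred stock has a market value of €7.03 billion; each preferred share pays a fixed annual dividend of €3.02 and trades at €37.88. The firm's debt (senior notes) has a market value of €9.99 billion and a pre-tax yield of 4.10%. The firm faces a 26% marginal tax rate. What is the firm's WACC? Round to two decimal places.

13.06%

Cost of preferred: Rp = 3.02 / 37.88 = 7.9725%.
Total capital V = 37.37 + 7.03 + 9.99 = 54.39.
Equity: weight = 37.37/54.39 = 0.6871; cost = 16.7%.
Preferred: weight = 7.03/54.39 = 0.1293; cost = 7.9725%.
Senior notes: weight = 9.99/54.39 = 0.1837; after-tax cost = 4.1% × (1 − 26%) = 3.0340%.
WACC = 0.6871 × 16.7000% + 0.1293 × 7.9725% + 0.1837 × 3.0340% = 13.0619%.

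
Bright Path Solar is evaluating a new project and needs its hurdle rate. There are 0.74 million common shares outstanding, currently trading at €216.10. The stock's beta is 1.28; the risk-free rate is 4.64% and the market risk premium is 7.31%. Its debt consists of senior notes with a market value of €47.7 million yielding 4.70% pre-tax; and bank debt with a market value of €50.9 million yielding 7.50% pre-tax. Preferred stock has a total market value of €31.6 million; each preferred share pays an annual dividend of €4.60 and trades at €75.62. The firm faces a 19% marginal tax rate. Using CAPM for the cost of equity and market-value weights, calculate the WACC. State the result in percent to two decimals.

10.07%

Cost of equity via CAPM: Re = 4.64% + 1.28 × 7.31% = 13.9968%.
Cost of preferred: Rp = 4.6 / 75.62 = 6.0830%.
Market value of equity E = 216.1 × 0.74m = 159.914m.
Total capital V = 159.914 + 31.6 + 47.7 + 50.9 = 290.114.
Equity: weight = 159.914/290.114 = 0.5512; cost = 13.9968%.
Preferred: weight = 31.6/290.114 = 0.1089; cost = 6.083%.
Senior notes: weight = 47.7/290.114 = 0.1644; after-tax cost = 4.7% × (1 − 19%) = 3.8070%.
Bank debt: weight = 50.9/290.114 = 0.1754; after-tax cost = 7.5% × (1 − 19%) = 6.0750%.
WACC = 0.5512 × 13.9968% + 0.1089 × 6.0830% + 0.1644 × 3.8070% + 0.1754 × 6.0750% = 10.0696%.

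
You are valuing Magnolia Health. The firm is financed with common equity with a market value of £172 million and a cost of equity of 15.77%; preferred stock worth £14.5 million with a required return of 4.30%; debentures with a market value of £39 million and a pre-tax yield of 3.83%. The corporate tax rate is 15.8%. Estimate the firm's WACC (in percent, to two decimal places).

Total capital V = 172 + 14.5 + 39 = 225.5.
Equity: weight = 172/225.5 = 0.7627; cost = 15.77%.
Preferred: weight = 14.5/225.5 = 0.0643; cost = 4.3%.
Debentures: weight = 39/225.5 = 0.1729; after-tax cost = 3.83% × (1 − 15.8%) = 3.2249%.
WACC = 0.7627 × 15.7700% + 0.0643 × 4.3000% + 0.1729 × 3.2249% = 12.8628%.

12.86%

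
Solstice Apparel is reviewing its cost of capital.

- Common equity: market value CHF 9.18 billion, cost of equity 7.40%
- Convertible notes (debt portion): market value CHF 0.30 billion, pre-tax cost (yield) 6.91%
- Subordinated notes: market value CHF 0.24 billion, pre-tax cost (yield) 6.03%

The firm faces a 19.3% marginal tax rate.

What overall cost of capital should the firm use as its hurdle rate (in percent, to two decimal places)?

7.28%

Total capital V = 9.18 + 0.3 + 0.24 = 9.72.
Equity: weight = 9.18/9.72 = 0.9444; cost = 7.4%.
Convertible notes (debt portion): weight = 0.3/9.72 = 0.0309; after-tax cost = 6.91% × (1 − 19.3%) = 5.5764%.
Subordinated notes: weight = 0.24/9.72 = 0.0247; after-tax cost = 6.03% × (1 − 19.3%) = 4.8662%.
WACC = 0.9444 × 7.4000% + 0.0309 × 5.5764% + 0.0247 × 4.8662% = 7.2812%.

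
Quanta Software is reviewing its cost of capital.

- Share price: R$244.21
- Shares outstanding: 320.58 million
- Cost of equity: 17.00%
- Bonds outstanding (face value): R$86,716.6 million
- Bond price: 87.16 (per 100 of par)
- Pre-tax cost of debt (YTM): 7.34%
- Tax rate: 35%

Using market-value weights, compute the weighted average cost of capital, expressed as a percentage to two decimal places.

Market value of equity E = 244.21 × 320.58m = 78288.8418m. Market value of debt D = 86716.6m × 87.16/100 = 75582.18856m.
Total capital V = 78288.8418 + 75582.18856 = 153871.03036.
Equity: weight = 78288.8418/153871.03036 = 0.5088; cost = 17%.
Bonds outstanding: weight = 75582.18856/153871.03036 = 0.4912; after-tax cost = 7.34% × (1 − 35%) = 4.7710%.
WACC = 0.5088 × 17.0000% + 0.4912 × 4.7710% = 10.9931%.

10.99%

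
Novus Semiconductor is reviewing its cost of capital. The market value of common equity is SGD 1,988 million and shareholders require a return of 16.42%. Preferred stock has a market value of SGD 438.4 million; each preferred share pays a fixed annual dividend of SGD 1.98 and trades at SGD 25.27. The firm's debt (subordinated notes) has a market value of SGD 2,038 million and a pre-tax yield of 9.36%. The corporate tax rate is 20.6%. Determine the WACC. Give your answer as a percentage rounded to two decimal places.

11.47%

Cost of preferred: Rp = 1.98 / 25.27 = 7.8354%.
Total capital V = 1988 + 438.4 + 2038 = 4464.4.
Equity: weight = 1988/4464.4 = 0.4453; cost = 16.42%.
Preferred: weight = 438.4/4464.4 = 0.0982; cost = 7.8354%.
Subordinated notes: weight = 2038/4464.4 = 0.4565; after-tax cost = 9.36% × (1 − 20.6%) = 7.4318%.
WACC = 0.4453 × 16.4200% + 0.0982 × 7.8354% + 0.4565 × 7.4318% = 11.4739%.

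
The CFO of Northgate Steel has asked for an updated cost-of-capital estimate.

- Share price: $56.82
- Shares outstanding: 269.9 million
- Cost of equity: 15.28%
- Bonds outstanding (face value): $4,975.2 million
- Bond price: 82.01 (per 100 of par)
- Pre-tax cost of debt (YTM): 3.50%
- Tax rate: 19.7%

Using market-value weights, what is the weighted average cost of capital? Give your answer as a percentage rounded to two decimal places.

Market value of equity E = 56.82 × 269.9m = 15335.718m. Market value of debt D = 4975.2m × 82.01/100 = 4080.16152m.
Total capital V = 15335.718 + 4080.16152 = 19415.87952.
Equity: weight = 15335.718/19415.87952 = 0.7899; cost = 15.28%.
Bonds outstanding: weight = 4080.16152/19415.87952 = 0.2101; after-tax cost = 3.5% × (1 − 19.7%) = 2.8105%.
WACC = 0.7899 × 15.2800% + 0.2101 × 2.8105% = 12.6596%.

12.66%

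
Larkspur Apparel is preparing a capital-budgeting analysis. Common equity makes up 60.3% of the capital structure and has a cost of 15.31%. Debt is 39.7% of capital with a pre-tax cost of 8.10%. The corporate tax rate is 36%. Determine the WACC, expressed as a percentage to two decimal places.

After-tax cost of debt = 8.1% × (1 − 36%) = 5.1840%.
WACC = 0.603 × 15.3100% + 0.397 × 5.1840% = 11.2900%.

11.29%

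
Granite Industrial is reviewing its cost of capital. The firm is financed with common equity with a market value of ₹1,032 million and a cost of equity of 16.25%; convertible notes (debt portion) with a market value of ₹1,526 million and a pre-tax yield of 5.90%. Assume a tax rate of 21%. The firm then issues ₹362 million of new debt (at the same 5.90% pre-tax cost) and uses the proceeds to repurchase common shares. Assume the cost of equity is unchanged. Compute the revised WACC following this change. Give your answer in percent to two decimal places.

After the change:
Total capital V = 670 + 1888 = 2558.
Equity: weight = 670/2558 = 0.2619; cost = 16.25%.
Convertible notes (debt portion): weight = 1888/2558 = 0.7381; after-tax cost = 5.9% × (1 − 21%) = 4.6610%.
WACC = 0.2619 × 16.2500% + 0.7381 × 4.6610% = 7.6964%.

7.70%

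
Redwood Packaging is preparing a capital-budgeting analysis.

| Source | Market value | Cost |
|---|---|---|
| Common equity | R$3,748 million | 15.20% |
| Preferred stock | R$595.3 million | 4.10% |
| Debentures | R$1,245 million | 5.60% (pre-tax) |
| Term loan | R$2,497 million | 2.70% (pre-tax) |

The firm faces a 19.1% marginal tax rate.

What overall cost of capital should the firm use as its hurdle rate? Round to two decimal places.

Total capital V = 3748 + 595.3 + 1245 + 2497 = 8085.3.
Equity: weight = 3748/8085.3 = 0.4636; cost = 15.2%.
Preferred: weight = 595.3/8085.3 = 0.0736; cost = 4.1%.
Debentures: weight = 1245/8085.3 = 0.1540; after-tax cost = 5.6% × (1 − 19.1%) = 4.5304%.
Term loan: weight = 2497/8085.3 = 0.3088; after-tax cost = 2.7% × (1 − 19.1%) = 2.1843%.
WACC = 0.4636 × 15.2000% + 0.0736 × 4.1000% + 0.1540 × 4.5304% + 0.3088 × 2.1843% = 8.7201%.

8.72%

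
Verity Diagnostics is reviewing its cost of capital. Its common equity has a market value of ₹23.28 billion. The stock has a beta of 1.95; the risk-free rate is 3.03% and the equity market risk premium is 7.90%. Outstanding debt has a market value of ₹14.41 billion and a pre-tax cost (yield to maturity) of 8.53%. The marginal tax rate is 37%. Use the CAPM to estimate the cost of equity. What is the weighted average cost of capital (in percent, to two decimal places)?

Cost of equity via CAPM: Re = 3.03% + 1.95 × 7.9% = 18.4350%.
Total capital V = 23.28 + 14.41 = 37.69.
Equity: weight = 23.28/37.69 = 0.6177; cost = 18.435%.
Debt: weight = 14.41/37.69 = 0.3823; after-tax cost = 8.53% × (1 − 37%) = 5.3739%.
WACC = 0.6177 × 18.4350% + 0.3823 × 5.3739% = 13.4414%.

13.44%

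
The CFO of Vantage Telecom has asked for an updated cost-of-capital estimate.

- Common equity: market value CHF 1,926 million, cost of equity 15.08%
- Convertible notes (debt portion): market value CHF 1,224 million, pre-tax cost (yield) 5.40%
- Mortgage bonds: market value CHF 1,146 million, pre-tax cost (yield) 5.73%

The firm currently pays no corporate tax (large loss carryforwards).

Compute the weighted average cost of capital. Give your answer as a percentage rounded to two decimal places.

Total capital V = 1926 + 1224 + 1146 = 4296.
Equity: weight = 1926/4296 = 0.4483; cost = 15.08%.
Convertible notes (debt portion): weight = 1224/4296 = 0.2849; after-tax cost = 5.4% × (1 − 0%) = 5.4000%.
Mortgage bonds: weight = 1146/4296 = 0.2668; after-tax cost = 5.73% × (1 − 0%) = 5.7300%.
WACC = 0.4483 × 15.0800% + 0.2849 × 5.4000% + 0.2668 × 5.7300% = 9.8278%.

9.83%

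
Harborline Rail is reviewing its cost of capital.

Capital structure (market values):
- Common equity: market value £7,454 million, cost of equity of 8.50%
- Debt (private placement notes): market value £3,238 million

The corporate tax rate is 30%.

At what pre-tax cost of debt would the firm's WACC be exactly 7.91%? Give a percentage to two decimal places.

9.36%

Total capital V = 7454 + 3238 = 10692.
Equity weight = 7454/10692 = 0.6972.
Private placement notes weight = 3238/10692 = 0.3028.
Equity contribution = 0.6972 × 8.5% = 5.9258%.
Remaining for debt = 7.91% − 5.9258% = 1.9842%.
Rd × (1 − 30%) × 0.3028 = 1.9842%  ⇒  Rd = 9.3597%.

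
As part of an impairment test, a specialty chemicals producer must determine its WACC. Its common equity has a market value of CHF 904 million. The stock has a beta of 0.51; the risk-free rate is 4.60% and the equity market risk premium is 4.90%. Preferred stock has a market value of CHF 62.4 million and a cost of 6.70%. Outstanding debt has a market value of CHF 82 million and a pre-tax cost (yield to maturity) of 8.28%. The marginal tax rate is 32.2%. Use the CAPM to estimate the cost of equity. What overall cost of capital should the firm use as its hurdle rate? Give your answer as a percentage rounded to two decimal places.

6.96%

Cost of equity via CAPM: Re = 4.6% + 0.51 × 4.9% = 7.0990%.
Total capital V = 904 + 62.4 + 82 = 1048.4.
Equity: weight = 904/1048.4 = 0.8623; cost = 7.099%.
Preferred: weight = 62.4/1048.4 = 0.0595; cost = 6.7%.
Debt: weight = 82/1048.4 = 0.0782; after-tax cost = 8.28% × (1 − 32.2%) = 5.6138%.
WACC = 0.8623 × 7.0990% + 0.0595 × 6.7000% + 0.0782 × 5.6138% = 6.9591%.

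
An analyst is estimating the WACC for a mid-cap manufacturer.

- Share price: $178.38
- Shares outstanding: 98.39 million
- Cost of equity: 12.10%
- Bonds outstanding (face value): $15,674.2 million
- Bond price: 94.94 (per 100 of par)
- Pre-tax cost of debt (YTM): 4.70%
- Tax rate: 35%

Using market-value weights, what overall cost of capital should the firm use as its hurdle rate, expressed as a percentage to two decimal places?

Market value of equity E = 178.38 × 98.39m = 17550.8082m. Market value of debt D = 15674.2m × 94.94/100 = 14881.08548m.
Total capital V = 17550.8082 + 14881.08548 = 32431.89368.
Equity: weight = 17550.8082/32431.89368 = 0.5412; cost = 12.1%.
Bonds outstanding: weight = 14881.08548/32431.89368 = 0.4588; after-tax cost = 4.7% × (1 − 35%) = 3.0550%.
WACC = 0.5412 × 12.1000% + 0.4588 × 3.0550% = 7.9498%.

7.95%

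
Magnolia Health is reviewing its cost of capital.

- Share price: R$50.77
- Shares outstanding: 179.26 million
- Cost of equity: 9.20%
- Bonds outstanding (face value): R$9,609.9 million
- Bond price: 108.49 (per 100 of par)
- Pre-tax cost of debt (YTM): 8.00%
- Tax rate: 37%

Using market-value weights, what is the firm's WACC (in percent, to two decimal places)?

Market value of equity E = 50.77 × 179.26m = 9101.0302m. Market value of debt D = 9609.9m × 108.49/100 = 10425.78051m.
Total capital V = 9101.0302 + 10425.78051 = 19526.81071.
Equity: weight = 9101.0302/19526.81071 = 0.4661; cost = 9.2%.
Bonds outstanding: weight = 10425.78051/19526.81071 = 0.5339; after-tax cost = 8% × (1 − 37%) = 5.0400%.
WACC = 0.4661 × 9.2000% + 0.5339 × 5.0400% = 6.9789%.

6.98%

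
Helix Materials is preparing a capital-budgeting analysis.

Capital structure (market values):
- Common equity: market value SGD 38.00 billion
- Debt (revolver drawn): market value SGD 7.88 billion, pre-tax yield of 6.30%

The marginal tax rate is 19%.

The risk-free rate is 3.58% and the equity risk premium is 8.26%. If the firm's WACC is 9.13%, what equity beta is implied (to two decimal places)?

0.77

Total capital V = 38 + 7.88 = 45.88.
Equity weight = 38/45.88 = 0.8282.
Revolver drawn weight = 7.88/45.88 = 0.1718.
Debt contribution = 0.1718 × 6.3% × (1 − 19%) = 0.8765%.
Required equity contribution = 9.13% − 0.8765% = 8.2535%  ⇒  Re = 9.9651%.
CAPM: 9.9651% = 3.58% + β × 8.26%  ⇒  β = 0.7730.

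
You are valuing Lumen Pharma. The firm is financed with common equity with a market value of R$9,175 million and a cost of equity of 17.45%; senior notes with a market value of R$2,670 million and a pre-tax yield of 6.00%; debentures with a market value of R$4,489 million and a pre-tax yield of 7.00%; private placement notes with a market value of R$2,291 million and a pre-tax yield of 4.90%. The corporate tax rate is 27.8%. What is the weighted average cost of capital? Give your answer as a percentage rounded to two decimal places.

Total capital V = 9175 + 2670 + 4489 + 2291 = 18625.
Equity: weight = 9175/18625 = 0.4926; cost = 17.45%.
Senior notes: weight = 2670/18625 = 0.1434; after-tax cost = 6% × (1 − 27.8%) = 4.3320%.
Debentures: weight = 4489/18625 = 0.2410; after-tax cost = 7% × (1 − 27.8%) = 5.0540%.
Private placement notes: weight = 2291/18625 = 0.1230; after-tax cost = 4.9% × (1 − 27.8%) = 3.5378%.
WACC = 0.4926 × 17.4500% + 0.1434 × 4.3320% + 0.2410 × 5.0540% + 0.1230 × 3.5378% = 10.8705%.

10.87%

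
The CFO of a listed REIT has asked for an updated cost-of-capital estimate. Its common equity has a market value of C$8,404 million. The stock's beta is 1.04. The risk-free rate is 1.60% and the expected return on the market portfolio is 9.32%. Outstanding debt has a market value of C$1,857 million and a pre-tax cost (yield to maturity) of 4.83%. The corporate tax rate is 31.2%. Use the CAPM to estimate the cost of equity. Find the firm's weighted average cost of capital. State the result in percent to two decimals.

8.49%

Market risk premium = 9.32% − 1.6% = 7.72%.
Cost of equity via CAPM: Re = 1.6% + 1.04 × 7.72% = 9.6288%.
Total capital V = 8404 + 1857 = 10261.
Equity: weight = 8404/10261 = 0.8190; cost = 9.6288%.
Debt: weight = 1857/10261 = 0.1810; after-tax cost = 4.83% × (1 − 31.2%) = 3.3230%.
WACC = 0.8190 × 9.6288% + 0.1810 × 3.3230% = 8.4876%.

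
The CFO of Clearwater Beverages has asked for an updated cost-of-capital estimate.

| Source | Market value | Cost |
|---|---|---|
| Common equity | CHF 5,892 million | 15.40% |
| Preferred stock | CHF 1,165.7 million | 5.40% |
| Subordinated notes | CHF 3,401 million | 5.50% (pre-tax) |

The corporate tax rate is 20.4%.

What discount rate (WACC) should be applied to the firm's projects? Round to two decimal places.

10.70%

Total capital V = 5892 + 1165.7 + 3401 = 10458.7.
Equity: weight = 5892/10458.7 = 0.5634; cost = 15.4%.
Preferred: weight = 1165.7/10458.7 = 0.1115; cost = 5.4%.
Subordinated notes: weight = 3401/10458.7 = 0.3252; after-tax cost = 5.5% × (1 − 20.4%) = 4.3780%.
WACC = 0.5634 × 15.4000% + 0.1115 × 5.4000% + 0.3252 × 4.3780% = 10.7012%.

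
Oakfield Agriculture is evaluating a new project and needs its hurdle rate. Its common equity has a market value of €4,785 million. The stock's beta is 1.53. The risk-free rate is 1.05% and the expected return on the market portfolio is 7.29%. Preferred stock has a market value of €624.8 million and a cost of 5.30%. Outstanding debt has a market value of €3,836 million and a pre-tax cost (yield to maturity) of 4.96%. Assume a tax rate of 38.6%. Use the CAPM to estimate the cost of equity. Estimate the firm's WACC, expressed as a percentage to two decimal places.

Market risk premium = 7.29% − 1.05% = 6.24%.
Cost of equity via CAPM: Re = 1.05% + 1.53 × 6.24% = 10.5972%.
Total capital V = 4785 + 624.8 + 3836 = 9245.8.
Equity: weight = 4785/9245.8 = 0.5175; cost = 10.5972%.
Preferred: weight = 624.8/9245.8 = 0.0676; cost = 5.3%.
Debt: weight = 3836/9245.8 = 0.4149; after-tax cost = 4.96% × (1 − 38.6%) = 3.0454%.
WACC = 0.5175 × 10.5972% + 0.0676 × 5.3000% + 0.4149 × 3.0454% = 7.1061%.

7.11%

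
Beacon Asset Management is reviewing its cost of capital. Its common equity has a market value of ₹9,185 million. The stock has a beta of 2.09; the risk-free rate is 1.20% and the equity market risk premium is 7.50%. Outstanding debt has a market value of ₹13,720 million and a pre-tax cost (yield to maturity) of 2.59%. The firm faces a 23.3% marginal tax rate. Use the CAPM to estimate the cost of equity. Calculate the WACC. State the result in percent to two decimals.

Cost of equity via CAPM: Re = 1.2% + 2.09 × 7.5% = 16.8750%.
Total capital V = 9185 + 13720 = 22905.
Equity: weight = 9185/22905 = 0.4010; cost = 16.875%.
Debt: weight = 13720/22905 = 0.5990; after-tax cost = 2.59% × (1 − 23.3%) = 1.9865%.
WACC = 0.4010 × 16.8750% + 0.5990 × 1.9865% = 7.9569%.

7.96%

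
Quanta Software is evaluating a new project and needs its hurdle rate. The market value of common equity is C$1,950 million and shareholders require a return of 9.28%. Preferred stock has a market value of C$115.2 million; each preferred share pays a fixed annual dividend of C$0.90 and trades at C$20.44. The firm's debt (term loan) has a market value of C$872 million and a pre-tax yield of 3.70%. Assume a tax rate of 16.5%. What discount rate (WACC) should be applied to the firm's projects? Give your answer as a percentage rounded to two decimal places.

7.25%

Cost of preferred: Rp = 0.9 / 20.44 = 4.4031%.
Total capital V = 1950 + 115.2 + 872 = 2937.2.
Equity: weight = 1950/2937.2 = 0.6639; cost = 9.28%.
Preferred: weight = 115.2/2937.2 = 0.0392; cost = 4.4031%.
Term loan: weight = 872/2937.2 = 0.2969; after-tax cost = 3.7% × (1 − 16.5%) = 3.0895%.
WACC = 0.6639 × 9.2800% + 0.0392 × 4.4031% + 0.2969 × 3.0895% = 7.2509%.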